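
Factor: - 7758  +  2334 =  - 5424 = - 2^4 * 3^1*113^1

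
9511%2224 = 615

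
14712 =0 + 14712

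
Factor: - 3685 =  - 5^1*11^1*67^1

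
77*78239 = 6024403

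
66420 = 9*7380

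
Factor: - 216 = -2^3*3^3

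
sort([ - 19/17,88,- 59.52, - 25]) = [ - 59.52, - 25, - 19/17,88] 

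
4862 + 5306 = 10168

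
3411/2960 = 3411/2960= 1.15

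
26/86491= 26/86491 = 0.00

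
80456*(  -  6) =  - 482736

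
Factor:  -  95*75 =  - 3^1*5^3*19^1 = - 7125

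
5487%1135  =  947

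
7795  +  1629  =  9424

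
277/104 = 2 + 69/104 = 2.66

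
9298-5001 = 4297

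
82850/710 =116 + 49/71 = 116.69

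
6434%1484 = 498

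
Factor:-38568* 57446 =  - 2215577328 = - 2^4*3^1*1607^1*28723^1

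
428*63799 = 27305972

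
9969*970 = 9669930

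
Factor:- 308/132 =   -  3^( - 1)*7^1 = - 7/3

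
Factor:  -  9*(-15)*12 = 1620 = 2^2 * 3^4*5^1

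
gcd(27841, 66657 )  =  1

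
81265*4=325060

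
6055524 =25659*236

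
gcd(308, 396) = 44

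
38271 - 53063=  - 14792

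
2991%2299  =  692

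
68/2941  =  4/173 = 0.02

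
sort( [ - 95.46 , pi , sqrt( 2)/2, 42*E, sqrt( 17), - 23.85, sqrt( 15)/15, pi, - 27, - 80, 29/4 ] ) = [-95.46, - 80, - 27,-23.85,sqrt( 15) /15 , sqrt( 2)/2,pi, pi, sqrt ( 17),29/4,42 * E ]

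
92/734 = 46/367  =  0.13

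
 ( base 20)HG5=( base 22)EFJ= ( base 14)284D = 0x1bd5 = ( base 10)7125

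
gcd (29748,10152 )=12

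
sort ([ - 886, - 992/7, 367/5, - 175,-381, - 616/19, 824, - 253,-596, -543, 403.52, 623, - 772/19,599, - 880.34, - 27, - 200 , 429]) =[ - 886,-880.34,-596,-543, -381 , - 253 ,-200, - 175, - 992/7,-772/19,-616/19 , - 27, 367/5,403.52, 429,  599,623, 824]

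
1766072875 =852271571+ 913801304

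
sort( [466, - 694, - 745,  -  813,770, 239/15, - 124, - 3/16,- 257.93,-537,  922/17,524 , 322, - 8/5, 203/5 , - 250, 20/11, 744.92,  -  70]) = [ - 813, - 745,-694, - 537, - 257.93,-250, -124,-70, - 8/5, - 3/16,20/11,239/15, 203/5, 922/17, 322,  466,524, 744.92, 770 ] 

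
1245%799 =446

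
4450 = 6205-1755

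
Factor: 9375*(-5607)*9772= -513671287500= - 2^2*3^3*5^5*7^2*89^1*349^1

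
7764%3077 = 1610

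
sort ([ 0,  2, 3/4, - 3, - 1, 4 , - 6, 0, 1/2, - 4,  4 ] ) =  [-6, -4, - 3, - 1,0 , 0, 1/2,3/4, 2, 4,  4 ]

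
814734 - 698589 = 116145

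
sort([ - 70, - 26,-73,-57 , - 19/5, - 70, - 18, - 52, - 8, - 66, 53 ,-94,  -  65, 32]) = [ - 94, - 73  , - 70, - 70, - 66,-65 , - 57, - 52,-26,-18, - 8, - 19/5, 32, 53 ] 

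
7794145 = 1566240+6227905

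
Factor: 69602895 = 3^4*5^1 * 89^1 * 1931^1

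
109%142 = 109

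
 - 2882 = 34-2916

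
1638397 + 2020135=3658532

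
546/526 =1+10/263=1.04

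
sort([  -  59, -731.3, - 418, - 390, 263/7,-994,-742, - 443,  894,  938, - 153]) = [  -  994,  -  742, - 731.3 ,-443, -418, - 390 , - 153,-59 , 263/7,894, 938] 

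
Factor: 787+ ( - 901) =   -  114 =- 2^1*3^1*19^1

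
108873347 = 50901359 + 57971988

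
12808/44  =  291 + 1/11= 291.09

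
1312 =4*328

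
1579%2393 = 1579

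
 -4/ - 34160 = 1/8540 = 0.00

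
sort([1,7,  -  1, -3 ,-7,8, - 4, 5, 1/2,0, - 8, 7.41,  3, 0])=[  -  8, - 7, - 4, - 3,-1,0,0,1/2,1,3,  5,7,  7.41,8] 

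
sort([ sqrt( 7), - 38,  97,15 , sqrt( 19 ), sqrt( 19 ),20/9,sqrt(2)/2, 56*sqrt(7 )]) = [ - 38,sqrt( 2 )/2,20/9, sqrt( 7),sqrt(19),sqrt ( 19)  ,  15, 97, 56*sqrt(7)]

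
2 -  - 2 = 4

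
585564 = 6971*84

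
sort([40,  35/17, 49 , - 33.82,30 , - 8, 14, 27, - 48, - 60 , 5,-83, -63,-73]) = [ - 83, - 73 , - 63, - 60,-48, - 33.82,-8,35/17,5, 14, 27, 30,40,49]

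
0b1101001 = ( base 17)63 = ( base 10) 105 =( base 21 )50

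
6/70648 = 3/35324 = 0.00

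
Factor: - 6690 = - 2^1*3^1 * 5^1*223^1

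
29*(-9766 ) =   -  283214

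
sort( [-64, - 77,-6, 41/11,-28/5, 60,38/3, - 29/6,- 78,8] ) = [ - 78, - 77, -64,  -  6,  -  28/5, - 29/6,  41/11,  8,38/3 , 60]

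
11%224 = 11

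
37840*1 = 37840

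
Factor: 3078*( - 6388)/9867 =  - 6554088/3289 = -2^3 *3^3 * 11^( - 1)*13^( -1)*19^1*23^(-1)*1597^1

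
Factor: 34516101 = 3^1*11505367^1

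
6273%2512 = 1249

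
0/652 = 0 = 0.00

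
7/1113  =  1/159 = 0.01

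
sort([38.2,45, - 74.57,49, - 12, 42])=[ - 74.57, - 12,38.2, 42, 45, 49] 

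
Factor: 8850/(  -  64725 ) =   -  2^1* 59^1*863^( - 1 ) = - 118/863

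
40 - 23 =17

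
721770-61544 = 660226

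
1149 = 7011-5862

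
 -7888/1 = - 7888 =- 7888.00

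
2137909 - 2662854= -524945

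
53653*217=11642701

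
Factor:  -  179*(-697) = 124763 = 17^1*  41^1*179^1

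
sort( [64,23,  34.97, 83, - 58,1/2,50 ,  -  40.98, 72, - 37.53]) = [ - 58, - 40.98, - 37.53,1/2, 23,34.97, 50 , 64,72,83]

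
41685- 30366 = 11319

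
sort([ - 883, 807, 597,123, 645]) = [ - 883, 123,597, 645, 807]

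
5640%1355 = 220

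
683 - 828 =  - 145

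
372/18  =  62/3=20.67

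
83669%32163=19343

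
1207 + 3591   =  4798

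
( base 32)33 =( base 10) 99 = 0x63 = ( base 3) 10200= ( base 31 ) 36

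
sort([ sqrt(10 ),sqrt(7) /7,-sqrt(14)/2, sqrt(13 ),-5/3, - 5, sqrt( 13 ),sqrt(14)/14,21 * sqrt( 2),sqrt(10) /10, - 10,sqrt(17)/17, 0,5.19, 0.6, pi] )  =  [ - 10, - 5, -sqrt ( 14)/2, - 5/3, 0 , sqrt(17)/17,  sqrt(14 )/14, sqrt( 10)/10,sqrt(7)/7,0.6, pi, sqrt( 10 ), sqrt( 13),sqrt ( 13),5.19,21*sqrt(2)]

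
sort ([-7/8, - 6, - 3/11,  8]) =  [ - 6 , - 7/8, - 3/11,8]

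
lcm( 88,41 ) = 3608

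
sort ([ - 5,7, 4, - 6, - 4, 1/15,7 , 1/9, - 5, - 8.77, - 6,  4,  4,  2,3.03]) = [  -  8.77,-6, - 6, - 5, - 5, - 4,  1/15, 1/9,  2,3.03,4, 4,  4, 7 , 7 ]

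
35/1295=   1/37=   0.03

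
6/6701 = 6/6701 = 0.00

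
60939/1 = 60939=60939.00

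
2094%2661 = 2094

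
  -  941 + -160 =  - 1101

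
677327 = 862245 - 184918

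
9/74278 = 9/74278 = 0.00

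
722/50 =361/25 = 14.44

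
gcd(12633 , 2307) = 3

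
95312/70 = 6808/5 = 1361.60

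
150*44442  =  6666300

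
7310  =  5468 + 1842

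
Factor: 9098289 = 3^2*401^1*2521^1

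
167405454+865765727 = 1033171181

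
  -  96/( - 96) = 1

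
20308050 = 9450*2149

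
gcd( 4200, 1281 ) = 21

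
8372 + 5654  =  14026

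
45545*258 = 11750610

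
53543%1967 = 434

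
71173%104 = 37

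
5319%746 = 97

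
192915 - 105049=87866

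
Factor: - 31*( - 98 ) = 3038= 2^1*7^2*31^1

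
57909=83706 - 25797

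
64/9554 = 32/4777 = 0.01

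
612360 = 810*756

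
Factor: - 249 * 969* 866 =- 2^1 * 3^2 * 17^1 * 19^1 * 83^1*433^1 = - 208949346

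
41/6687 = 41/6687 =0.01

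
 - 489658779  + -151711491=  - 641370270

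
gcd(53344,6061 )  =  1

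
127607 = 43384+84223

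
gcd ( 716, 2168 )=4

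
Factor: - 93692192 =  - 2^5*11^1 * 19^1*14009^1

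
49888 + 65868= 115756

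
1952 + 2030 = 3982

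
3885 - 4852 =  - 967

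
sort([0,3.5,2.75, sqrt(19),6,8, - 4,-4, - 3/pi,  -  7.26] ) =[ -7.26,-4, - 4, -3/pi, 0 , 2.75,3.5 , sqrt (19),6, 8]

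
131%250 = 131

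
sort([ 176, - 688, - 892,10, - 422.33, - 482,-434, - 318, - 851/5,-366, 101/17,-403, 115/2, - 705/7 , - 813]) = [ - 892, - 813, - 688,- 482, - 434, -422.33, - 403,-366, - 318, - 851/5 ,  -  705/7, 101/17,10,115/2,176] 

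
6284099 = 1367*4597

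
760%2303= 760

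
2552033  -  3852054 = -1300021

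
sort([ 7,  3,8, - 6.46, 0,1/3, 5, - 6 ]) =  [ - 6.46,-6, 0 , 1/3,  3, 5,7, 8 ] 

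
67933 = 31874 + 36059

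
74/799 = 74/799 = 0.09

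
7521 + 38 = 7559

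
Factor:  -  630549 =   -  3^2*70061^1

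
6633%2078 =399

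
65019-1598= 63421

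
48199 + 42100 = 90299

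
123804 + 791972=915776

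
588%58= 8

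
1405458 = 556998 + 848460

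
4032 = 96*42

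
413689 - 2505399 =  - 2091710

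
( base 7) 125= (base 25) 2I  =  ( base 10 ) 68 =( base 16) 44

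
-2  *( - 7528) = 15056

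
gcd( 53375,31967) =1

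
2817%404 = 393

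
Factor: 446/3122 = 1/7 = 7^ ( - 1)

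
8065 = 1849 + 6216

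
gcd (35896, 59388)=28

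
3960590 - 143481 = 3817109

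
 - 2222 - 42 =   -  2264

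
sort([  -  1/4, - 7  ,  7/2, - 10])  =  [ - 10, - 7,  -  1/4, 7/2 ]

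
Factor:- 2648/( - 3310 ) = 4/5 =2^2*5^( - 1) 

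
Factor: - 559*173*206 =-2^1*13^1*43^1*103^1 * 173^1  =  -19921642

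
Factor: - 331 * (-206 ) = 68186=2^1*103^1*331^1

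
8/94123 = 8/94123 = 0.00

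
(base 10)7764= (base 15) 2479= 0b1111001010100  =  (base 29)96L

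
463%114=7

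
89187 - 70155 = 19032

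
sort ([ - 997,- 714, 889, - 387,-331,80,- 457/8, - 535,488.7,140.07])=[ - 997, - 714 , - 535,  -  387, - 331, - 457/8, 80, 140.07, 488.7 , 889]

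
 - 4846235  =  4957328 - 9803563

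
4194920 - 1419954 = 2774966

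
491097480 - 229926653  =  261170827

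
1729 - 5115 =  - 3386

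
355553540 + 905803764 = 1261357304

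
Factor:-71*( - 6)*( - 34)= - 2^2 * 3^1*17^1*71^1 = - 14484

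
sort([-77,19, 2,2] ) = [  -  77,2, 2,19] 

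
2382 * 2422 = 5769204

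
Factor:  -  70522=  - 2^1*37^1*953^1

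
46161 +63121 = 109282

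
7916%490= 76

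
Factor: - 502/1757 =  - 2/7 = -  2^1*7^( - 1 ) 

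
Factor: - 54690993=  -  3^2*7^1 * 868111^1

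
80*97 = 7760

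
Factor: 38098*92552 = 3526046096 = 2^4*23^1*43^1*443^1*503^1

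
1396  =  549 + 847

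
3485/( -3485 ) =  - 1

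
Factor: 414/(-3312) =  - 2^( - 3 ) = -1/8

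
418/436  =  209/218 = 0.96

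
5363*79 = 423677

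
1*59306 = 59306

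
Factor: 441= 3^2 * 7^2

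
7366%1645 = 786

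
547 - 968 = -421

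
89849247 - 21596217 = 68253030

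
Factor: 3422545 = 5^1*7^1 * 97787^1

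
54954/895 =61 + 359/895   =  61.40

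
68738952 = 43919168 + 24819784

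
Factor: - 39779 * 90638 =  - 3605489002=- 2^1*39779^1  *  45319^1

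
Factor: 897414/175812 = 2^( - 1)*7^ (-1) *13^ ( - 1 )*929^1 = 929/182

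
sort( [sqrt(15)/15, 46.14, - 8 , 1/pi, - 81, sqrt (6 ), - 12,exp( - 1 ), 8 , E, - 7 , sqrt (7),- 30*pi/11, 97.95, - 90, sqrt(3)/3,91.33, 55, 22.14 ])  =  [ - 90, - 81, - 12, - 30 * pi/11,-8 , - 7,sqrt( 15 )/15, 1/pi, exp(  -  1), sqrt ( 3 ) /3,sqrt (6) , sqrt(7) , E,8, 22.14,46.14, 55, 91.33,97.95 ]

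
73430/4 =36715/2 = 18357.50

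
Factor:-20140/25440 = -2^ (-3 )* 3^(-1)*19^1 = - 19/24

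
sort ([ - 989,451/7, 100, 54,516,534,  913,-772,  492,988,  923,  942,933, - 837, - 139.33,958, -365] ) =[-989,-837,  -  772,-365 , -139.33, 54,  451/7,100 , 492, 516,534,913,923, 933,942,958, 988]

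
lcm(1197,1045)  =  65835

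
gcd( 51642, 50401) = 1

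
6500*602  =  3913000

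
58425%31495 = 26930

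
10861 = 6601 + 4260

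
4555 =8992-4437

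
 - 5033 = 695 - 5728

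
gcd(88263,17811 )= 9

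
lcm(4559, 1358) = 63826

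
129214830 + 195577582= 324792412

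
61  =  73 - 12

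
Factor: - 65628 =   -  2^2*3^2*1823^1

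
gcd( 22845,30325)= 5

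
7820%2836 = 2148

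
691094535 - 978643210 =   -  287548675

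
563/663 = 563/663 = 0.85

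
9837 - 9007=830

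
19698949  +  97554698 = 117253647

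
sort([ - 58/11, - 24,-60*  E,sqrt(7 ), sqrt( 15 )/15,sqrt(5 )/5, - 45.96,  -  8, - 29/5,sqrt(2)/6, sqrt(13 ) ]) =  [ - 60 *E,  -  45.96,-24,  -  8, - 29/5, - 58/11, sqrt(2 )/6,sqrt(15 ) /15,  sqrt(5 ) /5, sqrt(7 ),  sqrt ( 13) ]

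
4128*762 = 3145536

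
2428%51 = 31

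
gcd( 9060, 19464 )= 12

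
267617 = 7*38231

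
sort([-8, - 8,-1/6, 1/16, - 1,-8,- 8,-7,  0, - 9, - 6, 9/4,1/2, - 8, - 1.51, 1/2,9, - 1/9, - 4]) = [-9, - 8 ,-8, - 8,  -  8, -8,  -  7, - 6, - 4, - 1.51, -1, - 1/6,-1/9, 0, 1/16, 1/2,1/2,  9/4, 9 ]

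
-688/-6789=688/6789 = 0.10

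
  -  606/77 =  - 8 + 10/77=- 7.87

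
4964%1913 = 1138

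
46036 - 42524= 3512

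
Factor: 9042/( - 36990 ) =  - 11/45 = - 3^(-2) *5^( - 1)*11^1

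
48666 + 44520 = 93186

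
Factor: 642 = 2^1 *3^1*107^1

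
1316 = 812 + 504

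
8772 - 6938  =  1834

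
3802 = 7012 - 3210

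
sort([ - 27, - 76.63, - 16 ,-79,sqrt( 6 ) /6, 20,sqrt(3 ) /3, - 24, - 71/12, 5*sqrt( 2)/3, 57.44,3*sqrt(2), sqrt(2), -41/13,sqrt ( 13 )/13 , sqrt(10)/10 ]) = [ - 79, -76.63, - 27, - 24,  -  16, - 71/12, - 41/13, sqrt(13 ) /13, sqrt( 10 ) /10,sqrt ( 6 ) /6,sqrt( 3 )/3 , sqrt( 2 ),5* sqrt(2 )/3,3*sqrt( 2),20,57.44 ] 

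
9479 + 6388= 15867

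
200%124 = 76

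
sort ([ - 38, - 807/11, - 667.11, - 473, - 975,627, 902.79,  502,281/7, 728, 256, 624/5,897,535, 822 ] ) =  [ - 975, - 667.11, - 473 , - 807/11, - 38, 281/7,  624/5, 256,502 , 535, 627, 728,822, 897,902.79 ]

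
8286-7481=805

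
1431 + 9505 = 10936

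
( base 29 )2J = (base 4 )1031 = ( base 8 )115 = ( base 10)77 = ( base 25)32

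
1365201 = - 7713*( - 177)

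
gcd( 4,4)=4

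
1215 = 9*135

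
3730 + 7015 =10745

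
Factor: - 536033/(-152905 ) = 5^(  -  1 )* 53^ (-1 )* 929^1 = 929/265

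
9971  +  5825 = 15796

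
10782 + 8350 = 19132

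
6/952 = 3/476 = 0.01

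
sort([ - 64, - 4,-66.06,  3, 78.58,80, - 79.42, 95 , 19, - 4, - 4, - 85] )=[ - 85, - 79.42,  -  66.06, - 64, - 4,-4, - 4 , 3,19,78.58,80 , 95 ]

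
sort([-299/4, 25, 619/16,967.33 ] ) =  [  -  299/4, 25, 619/16, 967.33]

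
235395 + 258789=494184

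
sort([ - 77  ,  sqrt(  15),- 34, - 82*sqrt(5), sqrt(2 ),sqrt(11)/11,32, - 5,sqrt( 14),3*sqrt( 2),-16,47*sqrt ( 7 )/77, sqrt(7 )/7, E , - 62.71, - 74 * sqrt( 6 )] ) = [ - 82*sqrt(5 ) , - 74 * sqrt(6),-77, - 62.71, - 34, - 16, - 5,sqrt(11) /11,sqrt( 7)/7 , sqrt( 2 ),47*sqrt( 7)/77, E, sqrt(14 ),  sqrt(15),3*sqrt(2), 32 ] 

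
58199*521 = 30321679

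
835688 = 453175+382513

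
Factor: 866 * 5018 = 2^2*13^1*193^1*433^1 = 4345588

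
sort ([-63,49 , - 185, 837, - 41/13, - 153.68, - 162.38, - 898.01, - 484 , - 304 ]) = [ - 898.01, - 484,-304, - 185,-162.38, - 153.68, - 63,- 41/13,  49,837]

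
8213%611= 270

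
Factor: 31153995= 3^2 * 5^1*67^1*10333^1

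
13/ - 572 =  - 1/44 = - 0.02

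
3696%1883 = 1813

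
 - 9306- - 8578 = -728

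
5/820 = 1/164 =0.01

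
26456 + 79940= 106396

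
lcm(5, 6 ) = 30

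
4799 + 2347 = 7146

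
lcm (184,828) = 1656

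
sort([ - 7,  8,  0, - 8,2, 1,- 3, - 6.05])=[ - 8,-7, - 6.05, - 3, 0,  1,  2, 8] 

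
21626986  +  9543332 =31170318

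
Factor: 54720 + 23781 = 3^1*137^1*191^1 = 78501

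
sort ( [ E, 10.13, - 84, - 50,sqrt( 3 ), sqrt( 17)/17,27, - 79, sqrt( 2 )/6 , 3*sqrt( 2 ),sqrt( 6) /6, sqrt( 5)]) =[ - 84,-79, - 50,sqrt (2)/6 , sqrt (17)/17,sqrt( 6 ) /6,sqrt( 3), sqrt(5 ),E, 3 * sqrt( 2) , 10.13, 27]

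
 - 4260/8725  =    -  1 + 893/1745 = - 0.49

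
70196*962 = 67528552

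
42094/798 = 52 + 299/399 = 52.75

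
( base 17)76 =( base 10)125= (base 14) 8D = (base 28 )4D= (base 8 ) 175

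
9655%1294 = 597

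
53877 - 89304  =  - 35427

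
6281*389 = 2443309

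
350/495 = 70/99 = 0.71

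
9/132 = 3/44= 0.07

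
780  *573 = 446940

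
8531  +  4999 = 13530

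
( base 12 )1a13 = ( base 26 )4ib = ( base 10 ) 3183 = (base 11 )2434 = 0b110001101111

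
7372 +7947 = 15319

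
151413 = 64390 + 87023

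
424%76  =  44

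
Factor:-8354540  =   - 2^2*5^1*417727^1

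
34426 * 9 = 309834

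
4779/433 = 4779/433 = 11.04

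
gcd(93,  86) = 1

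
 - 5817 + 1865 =-3952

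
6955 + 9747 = 16702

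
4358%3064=1294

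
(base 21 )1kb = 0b1101101000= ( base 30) T2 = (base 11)723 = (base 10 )872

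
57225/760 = 75 + 45/152 = 75.30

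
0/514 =0 = 0.00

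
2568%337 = 209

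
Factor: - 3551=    - 53^1*67^1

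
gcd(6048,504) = 504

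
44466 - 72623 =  - 28157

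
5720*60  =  343200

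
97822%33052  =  31718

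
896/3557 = 896/3557 =0.25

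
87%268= 87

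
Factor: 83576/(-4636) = -2^1*19^( -1) *31^1*61^(-1)*337^1 = - 20894/1159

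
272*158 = 42976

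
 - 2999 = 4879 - 7878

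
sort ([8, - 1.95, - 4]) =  [ - 4, -1.95,8 ]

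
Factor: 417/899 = 3^1*29^( - 1)*31^( - 1)*139^1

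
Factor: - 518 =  - 2^1*7^1*37^1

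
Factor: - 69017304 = -2^3*3^1 *1303^1*2207^1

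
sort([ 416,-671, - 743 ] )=[-743, - 671 , 416]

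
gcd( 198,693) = 99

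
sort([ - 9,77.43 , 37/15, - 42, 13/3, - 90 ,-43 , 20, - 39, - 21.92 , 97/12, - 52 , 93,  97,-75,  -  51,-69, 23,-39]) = [-90, - 75, - 69,  -  52, - 51 , -43,-42, - 39,- 39, - 21.92,-9,37/15, 13/3 , 97/12,  20,23,77.43, 93,  97 ]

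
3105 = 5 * 621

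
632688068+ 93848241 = 726536309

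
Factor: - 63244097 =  - 7^1*17^1*97^1*5479^1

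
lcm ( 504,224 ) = 2016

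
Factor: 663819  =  3^1*13^1 * 17021^1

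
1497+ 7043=8540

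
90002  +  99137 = 189139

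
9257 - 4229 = 5028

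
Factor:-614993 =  - 67^2*137^1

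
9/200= 9/200 = 0.04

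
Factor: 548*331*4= 725552 = 2^4*137^1 * 331^1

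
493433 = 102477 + 390956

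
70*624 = 43680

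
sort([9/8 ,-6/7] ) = [ - 6/7, 9/8] 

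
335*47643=15960405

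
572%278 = 16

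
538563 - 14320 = 524243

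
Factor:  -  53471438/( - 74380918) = 26735719/37190459  =  37^1* 547^1*1321^1 * 37190459^( - 1 )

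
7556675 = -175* (-43181)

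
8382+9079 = 17461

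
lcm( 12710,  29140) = 1194740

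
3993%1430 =1133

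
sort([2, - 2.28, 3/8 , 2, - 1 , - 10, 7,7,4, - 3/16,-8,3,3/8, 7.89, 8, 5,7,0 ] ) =[ - 10, - 8, - 2.28, - 1, - 3/16,0,3/8, 3/8,2, 2, 3, 4, 5, 7,7,7,  7.89,8 ] 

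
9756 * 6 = 58536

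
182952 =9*20328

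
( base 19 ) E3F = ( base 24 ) 8LE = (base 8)12006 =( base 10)5126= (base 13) 2444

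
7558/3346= 2 + 433/1673 = 2.26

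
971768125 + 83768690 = 1055536815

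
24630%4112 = 4070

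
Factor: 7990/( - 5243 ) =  - 2^1*5^1* 7^(-2)*17^1*47^1*107^( - 1 )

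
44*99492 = 4377648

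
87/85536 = 29/28512 = 0.00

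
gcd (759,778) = 1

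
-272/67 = - 272/67= - 4.06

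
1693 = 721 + 972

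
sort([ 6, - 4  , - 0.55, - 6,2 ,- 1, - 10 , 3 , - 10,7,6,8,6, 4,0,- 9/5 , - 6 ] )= [ - 10, - 10 , - 6, - 6 , - 4, - 9/5, - 1, - 0.55,0,  2, 3, 4,6,6,6,7 , 8]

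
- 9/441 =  - 1 + 48/49 =- 0.02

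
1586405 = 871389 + 715016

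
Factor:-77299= - 17^1*4547^1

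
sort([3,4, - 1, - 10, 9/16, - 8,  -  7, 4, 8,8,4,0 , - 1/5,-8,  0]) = [ - 10, - 8,  -  8,  -  7, - 1,-1/5, 0, 0, 9/16,3, 4 , 4, 4,  8,8]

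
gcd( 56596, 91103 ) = 1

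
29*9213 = 267177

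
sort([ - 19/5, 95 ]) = [  -  19/5 , 95 ]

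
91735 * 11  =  1009085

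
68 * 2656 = 180608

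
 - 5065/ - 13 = 5065/13=389.62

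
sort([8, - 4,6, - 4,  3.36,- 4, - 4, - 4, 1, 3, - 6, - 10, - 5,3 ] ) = [  -  10  ,- 6, - 5, - 4, - 4, - 4,-4, - 4,1,3, 3, 3.36,6, 8 ]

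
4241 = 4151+90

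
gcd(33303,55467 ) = 3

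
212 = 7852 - 7640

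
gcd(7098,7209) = 3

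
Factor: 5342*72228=2^3*3^1*13^1* 463^1*2671^1 = 385841976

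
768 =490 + 278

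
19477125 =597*32625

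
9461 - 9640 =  - 179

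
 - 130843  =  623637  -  754480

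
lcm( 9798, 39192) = 39192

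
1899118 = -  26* ( - 73043 )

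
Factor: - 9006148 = - 2^2 * 157^1*14341^1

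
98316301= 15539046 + 82777255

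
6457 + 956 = 7413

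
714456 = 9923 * 72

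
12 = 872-860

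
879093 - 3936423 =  - 3057330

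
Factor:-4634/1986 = -7/3 = - 3^(-1)*7^1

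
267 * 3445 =919815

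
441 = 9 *49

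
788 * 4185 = 3297780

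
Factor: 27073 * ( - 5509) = -7^1*787^1*27073^1 = - 149145157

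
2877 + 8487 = 11364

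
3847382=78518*49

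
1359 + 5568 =6927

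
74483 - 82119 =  - 7636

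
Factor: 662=2^1*331^1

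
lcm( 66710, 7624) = 266840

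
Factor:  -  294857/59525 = - 5^( - 2)*89^1*2381^( - 1)*3313^1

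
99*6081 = 602019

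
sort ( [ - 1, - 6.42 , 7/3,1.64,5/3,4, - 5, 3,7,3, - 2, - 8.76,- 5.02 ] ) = [ - 8.76, - 6.42, - 5.02, - 5,- 2, - 1, 1.64, 5/3, 7/3,3, 3,4,7 ]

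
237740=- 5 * ( - 47548 )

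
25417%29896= 25417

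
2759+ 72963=75722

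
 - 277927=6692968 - 6970895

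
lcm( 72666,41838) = 1380654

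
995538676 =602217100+393321576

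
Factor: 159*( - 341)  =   - 3^1*11^1*31^1 *53^1 = - 54219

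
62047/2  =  31023 + 1/2 =31023.50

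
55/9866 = 55/9866 = 0.01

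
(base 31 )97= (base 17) GE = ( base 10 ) 286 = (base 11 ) 240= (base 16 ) 11e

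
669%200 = 69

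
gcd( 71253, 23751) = 23751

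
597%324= 273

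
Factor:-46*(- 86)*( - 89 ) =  - 352084 = - 2^2 * 23^1*43^1*89^1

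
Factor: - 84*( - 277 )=2^2*3^1*7^1*277^1 = 23268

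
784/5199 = 784/5199 = 0.15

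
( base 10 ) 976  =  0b1111010000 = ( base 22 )208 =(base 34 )so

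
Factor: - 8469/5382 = - 2^(-1) * 13^ ( - 1 )*23^( - 1) * 941^1 = - 941/598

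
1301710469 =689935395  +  611775074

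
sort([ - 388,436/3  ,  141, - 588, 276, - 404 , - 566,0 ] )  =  [ - 588, - 566, - 404, - 388, 0, 141, 436/3,276 ]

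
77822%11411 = 9356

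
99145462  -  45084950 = 54060512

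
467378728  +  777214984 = 1244593712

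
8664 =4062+4602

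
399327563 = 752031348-352703785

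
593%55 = 43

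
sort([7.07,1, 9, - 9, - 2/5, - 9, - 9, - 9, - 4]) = [ - 9, - 9,  -  9, - 9, - 4,-2/5,  1, 7.07,9] 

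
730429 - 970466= -240037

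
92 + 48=140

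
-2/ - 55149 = 2/55149 = 0.00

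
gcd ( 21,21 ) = 21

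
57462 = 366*157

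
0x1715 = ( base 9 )8085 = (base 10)5909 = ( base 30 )6gt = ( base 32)5OL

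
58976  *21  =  1238496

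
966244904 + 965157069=1931401973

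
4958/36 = 137 + 13/18 = 137.72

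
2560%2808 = 2560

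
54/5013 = 6/557 = 0.01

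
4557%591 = 420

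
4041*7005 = 28307205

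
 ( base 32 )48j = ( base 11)3314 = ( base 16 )1113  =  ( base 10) 4371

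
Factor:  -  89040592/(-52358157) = 2^4*3^( - 4)*673^1*8269^1*646397^( - 1 ) 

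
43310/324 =21655/162 =133.67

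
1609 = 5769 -4160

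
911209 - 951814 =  - 40605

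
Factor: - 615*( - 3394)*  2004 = 2^3 * 3^2 * 5^1*41^1 * 167^1 * 1697^1  =  4182969240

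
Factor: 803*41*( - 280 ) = -2^3* 5^1*7^1*11^1*41^1 * 73^1 =- 9218440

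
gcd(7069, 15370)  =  1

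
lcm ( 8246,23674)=733894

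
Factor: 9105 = 3^1 * 5^1 * 607^1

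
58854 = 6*9809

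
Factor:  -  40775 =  - 5^2*7^1*  233^1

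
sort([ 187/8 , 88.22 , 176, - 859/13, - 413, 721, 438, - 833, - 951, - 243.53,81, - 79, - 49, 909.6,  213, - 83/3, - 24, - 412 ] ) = [ - 951,-833, - 413, - 412, - 243.53, - 79, - 859/13, - 49,  -  83/3, - 24 , 187/8,81, 88.22, 176, 213, 438,  721, 909.6 ] 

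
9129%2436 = 1821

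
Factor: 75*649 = 48675 = 3^1*5^2*11^1*59^1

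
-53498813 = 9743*( - 5491 ) 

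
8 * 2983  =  23864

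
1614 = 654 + 960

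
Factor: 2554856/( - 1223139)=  - 2^3*3^( -1)*319357^1*407713^( - 1)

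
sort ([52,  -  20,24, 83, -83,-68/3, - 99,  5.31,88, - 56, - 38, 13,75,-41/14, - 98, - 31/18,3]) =[  -  99,-98, - 83, -56, - 38, - 68/3, - 20, - 41/14, - 31/18,  3, 5.31,13 , 24,52, 75, 83, 88]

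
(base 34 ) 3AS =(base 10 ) 3836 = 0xefc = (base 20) 9bg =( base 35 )34L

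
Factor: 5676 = 2^2*3^1*11^1*43^1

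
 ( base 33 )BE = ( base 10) 377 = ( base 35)AR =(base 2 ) 101111001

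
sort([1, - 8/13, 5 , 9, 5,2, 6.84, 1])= [ - 8/13 , 1,1, 2,5,5,6.84, 9] 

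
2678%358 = 172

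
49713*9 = 447417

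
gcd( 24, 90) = 6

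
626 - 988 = - 362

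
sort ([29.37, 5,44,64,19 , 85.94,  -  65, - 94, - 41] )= [ - 94, - 65, - 41,  5,  19, 29.37,  44, 64,85.94 ]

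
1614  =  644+970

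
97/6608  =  97/6608=0.01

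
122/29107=122/29107 = 0.00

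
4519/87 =51+82/87 = 51.94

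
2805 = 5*561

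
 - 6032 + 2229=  - 3803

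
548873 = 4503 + 544370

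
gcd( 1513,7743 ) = 89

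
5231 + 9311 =14542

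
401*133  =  53333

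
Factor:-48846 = - 2^1*3^1 * 7^1*1163^1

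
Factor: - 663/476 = -39/28= - 2^( - 2 ) *3^1*7^(- 1) *13^1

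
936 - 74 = 862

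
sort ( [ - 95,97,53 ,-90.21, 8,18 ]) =[ - 95,  -  90.21,  8 , 18,  53,97]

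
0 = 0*8614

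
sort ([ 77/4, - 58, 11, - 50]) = [ - 58, - 50, 11, 77/4 ] 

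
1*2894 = 2894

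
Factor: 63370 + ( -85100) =-2^1 *5^1*41^1*53^1  =  - 21730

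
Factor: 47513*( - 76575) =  - 3^1*5^2*1021^1*47513^1= - 3638307975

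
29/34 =29/34 = 0.85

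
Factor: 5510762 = 2^1*101^1*27281^1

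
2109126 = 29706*71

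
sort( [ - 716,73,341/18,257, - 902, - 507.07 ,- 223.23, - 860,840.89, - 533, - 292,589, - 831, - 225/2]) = [ - 902,  -  860,- 831, - 716,- 533, - 507.07  ,-292, -223.23, - 225/2,341/18,  73, 257,589, 840.89]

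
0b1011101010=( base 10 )746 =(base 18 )258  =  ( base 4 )23222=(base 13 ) 455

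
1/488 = 1/488 = 0.00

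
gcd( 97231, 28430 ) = 1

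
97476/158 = 616 + 74/79 = 616.94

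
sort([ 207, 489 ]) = [ 207, 489 ] 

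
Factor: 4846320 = 2^4*3^2*5^1*53^1*127^1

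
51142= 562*91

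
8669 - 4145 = 4524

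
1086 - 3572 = -2486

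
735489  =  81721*9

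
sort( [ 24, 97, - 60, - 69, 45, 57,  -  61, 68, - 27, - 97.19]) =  [-97.19,- 69, - 61,  -  60, - 27, 24,45,57,68,  97 ]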